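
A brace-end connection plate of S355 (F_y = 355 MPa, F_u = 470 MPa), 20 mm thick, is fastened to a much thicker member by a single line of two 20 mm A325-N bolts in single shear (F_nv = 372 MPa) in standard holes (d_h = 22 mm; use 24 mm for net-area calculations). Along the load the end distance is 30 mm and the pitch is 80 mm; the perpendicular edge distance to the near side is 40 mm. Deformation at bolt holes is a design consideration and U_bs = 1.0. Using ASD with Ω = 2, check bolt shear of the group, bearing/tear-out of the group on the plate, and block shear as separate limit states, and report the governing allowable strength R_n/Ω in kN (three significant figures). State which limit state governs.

Bolt shear: A_b = π·20²/4 = 314.2 mm²; R_n = 372 × 314.2 × 2 × 1 / 1000 = 233.7 kN → 233.7 / 2 = 117 kN.
Bearing: edge l_c = 19, r_n = 214.3 kN; interior l_c = 58, r_n = 451.2 kN; R_n = 214.3 + 1·451.2 = 665.5 kN → 333 kN.
Block shear: A_gv = 2200, A_nv = 1480, A_nt = 560 mm²; R_n = min(0.6F_uA_nv, 0.6F_yA_gv) + U_bs·F_u·A_nt = 680.6 kN → 340 kN.
Bolt shear governs: 117 kN.

117 kN (bolt shear governs)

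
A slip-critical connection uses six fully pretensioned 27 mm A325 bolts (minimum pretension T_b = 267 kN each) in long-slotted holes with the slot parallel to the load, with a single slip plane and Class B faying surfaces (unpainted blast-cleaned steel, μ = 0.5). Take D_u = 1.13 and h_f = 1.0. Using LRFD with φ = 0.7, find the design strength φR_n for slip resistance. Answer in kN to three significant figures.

R_n = μ · D_u · h_f · T_b · n_s · n_b = 0.5 × 1.13 × 1.0 × 267 × 1 × 6 = 905.1 kN.
Design strength φR_n = 0.7 × 905.1 = 634 kN.

634 kN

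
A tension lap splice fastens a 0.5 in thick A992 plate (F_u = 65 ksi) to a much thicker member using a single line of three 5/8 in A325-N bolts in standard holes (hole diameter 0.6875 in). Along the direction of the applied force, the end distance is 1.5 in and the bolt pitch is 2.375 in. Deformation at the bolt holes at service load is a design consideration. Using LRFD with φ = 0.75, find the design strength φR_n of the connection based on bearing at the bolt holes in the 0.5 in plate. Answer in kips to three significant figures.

Per bolt r_n = 1.2 l_c t F_u ≤ 2.4 d t F_u; upper limit = 2.4 × 0.625 × 0.5 × 65 = 48.75 kips.
Edge bolt: l_c = 1.5 − 0.6875/2 = 1.156 in → 1.2 × 1.156 × 0.5 × 65 = 45.09 → r_n = 45.09 kips.
Interior bolts: l_c = 2.375 − 0.6875 = 1.688 in → 1.2 × 1.688 × 0.5 × 65 = 65.81 → r_n = 48.75 kips.
R_n = 1 × 45.09 + 2 × 48.75 = 142.6 kips.
Design strength φR_n = 0.75 × 142.6 = 107 kips.

107 kips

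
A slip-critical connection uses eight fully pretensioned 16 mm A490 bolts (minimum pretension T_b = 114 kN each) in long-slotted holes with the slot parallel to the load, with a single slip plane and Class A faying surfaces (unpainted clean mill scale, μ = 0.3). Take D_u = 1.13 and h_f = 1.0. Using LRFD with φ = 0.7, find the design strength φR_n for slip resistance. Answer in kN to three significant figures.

R_n = μ · D_u · h_f · T_b · n_s · n_b = 0.3 × 1.13 × 1.0 × 114 × 1 × 8 = 309.2 kN.
Design strength φR_n = 0.7 × 309.2 = 216 kN.

216 kN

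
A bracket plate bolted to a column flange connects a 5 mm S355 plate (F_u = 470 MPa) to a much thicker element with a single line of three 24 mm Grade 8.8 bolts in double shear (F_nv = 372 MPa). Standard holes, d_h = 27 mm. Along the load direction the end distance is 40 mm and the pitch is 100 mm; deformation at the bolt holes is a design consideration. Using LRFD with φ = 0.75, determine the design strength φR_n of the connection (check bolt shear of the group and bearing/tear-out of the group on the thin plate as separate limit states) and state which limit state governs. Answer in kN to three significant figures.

Bolt shear: A_b = π·24²/4 = 452.4 mm²; R_n = 372 × 452.4 × 3 × 2 / 1000 = 1010 kN → 0.75 × 1010 = 757 kN.
Bearing (1.2 l_c t F_u ≤ 2.4 d t F_u): upper limit = 2.4·24·5·470 / 1000 = 135.4 kN.
  Edge l_c = 40 − 27/2 = 26.5 → r_n = 74.73 kN; interior l_c = 100 − 27 = 73 → r_n = 135.4 kN.
  R_n,bearing = 1·74.73 + 2·135.4 = 345.5 kN → 0.75 × 345.5 = 259 kN.
Bearing governs: 259 kN.

259 kN (bearing governs)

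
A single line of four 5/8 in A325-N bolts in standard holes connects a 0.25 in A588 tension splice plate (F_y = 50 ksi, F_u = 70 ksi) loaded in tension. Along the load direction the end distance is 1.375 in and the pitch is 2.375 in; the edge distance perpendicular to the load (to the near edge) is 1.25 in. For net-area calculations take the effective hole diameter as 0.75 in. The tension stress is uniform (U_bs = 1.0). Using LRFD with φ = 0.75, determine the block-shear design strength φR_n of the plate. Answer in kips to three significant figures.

Shear plane L_v = 1.375 + 3·2.375 = 8.5 in; A_gv = 8.5 × 0.25 = 2.125 in².
A_nv = (8.5 − 3.5·0.75) × 0.25 = 1.469 in².
A_nt = (1.25 − 0.5·0.75) × 0.25 = 0.2188 in².
0.6 F_u A_nv = 61.69 kips; 0.6 F_y A_gv = 63.75 kips → shear rupture governs the shear term.
R_n = 61.69 + 1.0 × 70 × 0.2188 = 77 kips.
Design strength φR_n = 0.75 × 77 = 57.8 kips.

57.8 kips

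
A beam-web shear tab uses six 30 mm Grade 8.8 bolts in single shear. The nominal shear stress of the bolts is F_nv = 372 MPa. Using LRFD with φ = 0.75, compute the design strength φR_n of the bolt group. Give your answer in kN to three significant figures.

1180 kN

A_b = π × 30² / 4 = 706.9 mm².
R_n = F_nv · A_b · n · n_s = 372 × 706.9 × 6 × 1 / 1000 = 1578 kN.
Design strength φR_n = 0.75 × 1578 = 1180 kN.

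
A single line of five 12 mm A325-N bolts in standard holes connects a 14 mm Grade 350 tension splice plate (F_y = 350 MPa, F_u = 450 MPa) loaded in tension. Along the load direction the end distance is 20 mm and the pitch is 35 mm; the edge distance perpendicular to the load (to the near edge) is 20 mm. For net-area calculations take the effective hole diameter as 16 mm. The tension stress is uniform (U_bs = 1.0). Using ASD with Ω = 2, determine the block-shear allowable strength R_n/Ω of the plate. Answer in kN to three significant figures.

Shear plane L_v = 20 + 4·35 = 160 mm; A_gv = 160 × 14 = 2240 mm².
A_nv = (160 − 4.5·16) × 14 = 1232 mm².
A_nt = (20 − 0.5·16) × 14 = 168 mm².
0.6 F_u A_nv = 332.6 kN; 0.6 F_y A_gv = 470.4 kN → shear rupture governs the shear term.
R_n = 332.6 + 1.0 × 450 × 168 / 1000 = 408.2 kN.
Allowable strength R_n/Ω = 408.2 / 2 = 204 kN.

204 kN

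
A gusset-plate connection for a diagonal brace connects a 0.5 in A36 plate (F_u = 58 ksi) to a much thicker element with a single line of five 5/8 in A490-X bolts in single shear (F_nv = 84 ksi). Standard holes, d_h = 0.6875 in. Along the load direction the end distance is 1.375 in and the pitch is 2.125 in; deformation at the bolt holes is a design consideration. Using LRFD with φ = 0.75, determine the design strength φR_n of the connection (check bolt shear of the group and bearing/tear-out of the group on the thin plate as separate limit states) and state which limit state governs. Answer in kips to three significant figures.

Bolt shear: A_b = π·0.625²/4 = 0.3068 in²; R_n = 84 × 0.3068 × 5 × 1 = 128.9 kips → 0.75 × 128.9 = 96.6 kips.
Bearing (1.2 l_c t F_u ≤ 2.4 d t F_u): upper limit = 2.4·0.625·0.5·58 = 43.5 kips.
  Edge l_c = 1.375 − 0.6875/2 = 1.031 → r_n = 35.89 kips; interior l_c = 2.125 − 0.6875 = 1.438 → r_n = 43.5 kips.
  R_n,bearing = 1·35.89 + 4·43.5 = 209.9 kips → 0.75 × 209.9 = 157 kips.
Bolt shear governs: 96.6 kips.

96.6 kips (bolt shear governs)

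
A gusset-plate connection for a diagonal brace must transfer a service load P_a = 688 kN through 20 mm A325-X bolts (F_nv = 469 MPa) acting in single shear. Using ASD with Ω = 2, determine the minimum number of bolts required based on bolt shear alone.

A_b = π·20²/4 = 314.2 mm².
Per-bolt allowable strength R_n/Ω = 469 × 314.2 × 1 / 1000 / 2 = 73.67 kN.
n ≥ 688 / 73.67 = 9.339 → use 10 bolts.

10 bolts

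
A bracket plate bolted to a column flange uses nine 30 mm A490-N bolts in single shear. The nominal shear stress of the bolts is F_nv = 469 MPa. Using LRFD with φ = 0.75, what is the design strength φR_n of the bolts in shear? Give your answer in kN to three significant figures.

2240 kN

A_b = π × 30² / 4 = 706.9 mm².
R_n = F_nv · A_b · n · n_s = 469 × 706.9 × 9 × 1 / 1000 = 2984 kN.
Design strength φR_n = 0.75 × 2984 = 2240 kN.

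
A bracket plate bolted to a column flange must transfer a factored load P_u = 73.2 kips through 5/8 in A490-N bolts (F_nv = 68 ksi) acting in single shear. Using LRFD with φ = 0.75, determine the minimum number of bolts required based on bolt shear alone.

A_b = π·0.625²/4 = 0.3068 in².
Per-bolt design strength φR_n = 0.75 × 68 × 0.3068 × 1 = 15.65 kips.
n ≥ 73.2 / 15.65 = 4.678 → use 5 bolts.

5 bolts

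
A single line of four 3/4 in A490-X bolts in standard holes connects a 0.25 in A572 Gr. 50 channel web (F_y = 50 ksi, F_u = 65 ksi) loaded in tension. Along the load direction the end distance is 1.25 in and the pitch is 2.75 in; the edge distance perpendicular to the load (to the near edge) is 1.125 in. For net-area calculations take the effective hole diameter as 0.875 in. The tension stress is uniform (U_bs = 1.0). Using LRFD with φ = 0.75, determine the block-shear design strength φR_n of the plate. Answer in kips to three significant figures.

Shear plane L_v = 1.25 + 3·2.75 = 9.5 in; A_gv = 9.5 × 0.25 = 2.375 in².
A_nv = (9.5 − 3.5·0.875) × 0.25 = 1.609 in².
A_nt = (1.125 − 0.5·0.875) × 0.25 = 0.1719 in².
0.6 F_u A_nv = 62.77 kips; 0.6 F_y A_gv = 71.25 kips → shear rupture governs the shear term.
R_n = 62.77 + 1.0 × 65 × 0.1719 = 73.94 kips.
Design strength φR_n = 0.75 × 73.94 = 55.5 kips.

55.5 kips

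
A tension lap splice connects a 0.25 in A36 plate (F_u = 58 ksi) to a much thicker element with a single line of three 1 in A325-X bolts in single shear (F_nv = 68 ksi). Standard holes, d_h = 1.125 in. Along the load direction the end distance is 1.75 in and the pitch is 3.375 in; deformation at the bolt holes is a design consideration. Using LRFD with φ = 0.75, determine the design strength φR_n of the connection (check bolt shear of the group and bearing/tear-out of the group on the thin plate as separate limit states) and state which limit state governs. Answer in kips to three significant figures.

Bolt shear: A_b = π·1²/4 = 0.7854 in²; R_n = 68 × 0.7854 × 3 × 1 = 160.2 kips → 0.75 × 160.2 = 120 kips.
Bearing (1.2 l_c t F_u ≤ 2.4 d t F_u): upper limit = 2.4·1·0.25·58 = 34.8 kips.
  Edge l_c = 1.75 − 1.125/2 = 1.188 → r_n = 20.66 kips; interior l_c = 3.375 − 1.125 = 2.25 → r_n = 34.8 kips.
  R_n,bearing = 1·20.66 + 2·34.8 = 90.26 kips → 0.75 × 90.26 = 67.7 kips.
Bearing governs: 67.7 kips.

67.7 kips (bearing governs)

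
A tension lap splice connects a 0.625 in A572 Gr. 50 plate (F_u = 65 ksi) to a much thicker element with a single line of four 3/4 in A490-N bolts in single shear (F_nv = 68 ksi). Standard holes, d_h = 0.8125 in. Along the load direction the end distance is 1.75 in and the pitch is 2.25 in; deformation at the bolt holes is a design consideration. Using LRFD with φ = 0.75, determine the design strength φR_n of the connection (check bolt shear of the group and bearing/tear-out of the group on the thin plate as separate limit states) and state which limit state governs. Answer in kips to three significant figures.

90.1 kips (bolt shear governs)

Bolt shear: A_b = π·0.75²/4 = 0.4418 in²; R_n = 68 × 0.4418 × 4 × 1 = 120.2 kips → 0.75 × 120.2 = 90.1 kips.
Bearing (1.2 l_c t F_u ≤ 2.4 d t F_u): upper limit = 2.4·0.75·0.625·65 = 73.12 kips.
  Edge l_c = 1.75 − 0.8125/2 = 1.344 → r_n = 65.51 kips; interior l_c = 2.25 − 0.8125 = 1.438 → r_n = 70.08 kips.
  R_n,bearing = 1·65.51 + 3·70.08 = 275.7 kips → 0.75 × 275.7 = 207 kips.
Bolt shear governs: 90.1 kips.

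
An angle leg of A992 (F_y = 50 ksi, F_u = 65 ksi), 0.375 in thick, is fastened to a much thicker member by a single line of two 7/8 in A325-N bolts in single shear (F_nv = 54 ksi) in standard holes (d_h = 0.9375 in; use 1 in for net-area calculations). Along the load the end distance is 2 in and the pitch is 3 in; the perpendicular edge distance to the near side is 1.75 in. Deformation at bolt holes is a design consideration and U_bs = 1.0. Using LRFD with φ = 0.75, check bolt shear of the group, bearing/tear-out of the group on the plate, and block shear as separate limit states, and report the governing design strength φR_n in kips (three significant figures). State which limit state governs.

Bolt shear: A_b = π·0.875²/4 = 0.6013 in²; R_n = 54 × 0.6013 × 2 × 1 = 64.94 kips → 0.75 × 64.94 = 48.7 kips.
Bearing: edge l_c = 1.531, r_n = 44.79 kips; interior l_c = 2.062, r_n = 51.19 kips; R_n = 44.79 + 1·51.19 = 95.98 kips → 72 kips.
Block shear: A_gv = 1.875, A_nv = 1.312, A_nt = 0.4688 in²; R_n = min(0.6F_uA_nv, 0.6F_yA_gv) + U_bs·F_u·A_nt = 81.66 kips → 61.2 kips.
Bolt shear governs: 48.7 kips.

48.7 kips (bolt shear governs)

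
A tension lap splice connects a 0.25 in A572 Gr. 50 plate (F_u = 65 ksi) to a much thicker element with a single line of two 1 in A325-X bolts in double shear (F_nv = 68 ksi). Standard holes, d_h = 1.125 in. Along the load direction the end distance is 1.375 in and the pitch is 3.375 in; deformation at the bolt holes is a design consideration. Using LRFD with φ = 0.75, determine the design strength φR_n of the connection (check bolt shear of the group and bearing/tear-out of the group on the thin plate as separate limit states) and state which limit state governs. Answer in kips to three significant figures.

Bolt shear: A_b = π·1²/4 = 0.7854 in²; R_n = 68 × 0.7854 × 2 × 2 = 213.6 kips → 0.75 × 213.6 = 160 kips.
Bearing (1.2 l_c t F_u ≤ 2.4 d t F_u): upper limit = 2.4·1·0.25·65 = 39 kips.
  Edge l_c = 1.375 − 1.125/2 = 0.8125 → r_n = 15.84 kips; interior l_c = 3.375 − 1.125 = 2.25 → r_n = 39 kips.
  R_n,bearing = 1·15.84 + 1·39 = 54.84 kips → 0.75 × 54.84 = 41.1 kips.
Bearing governs: 41.1 kips.

41.1 kips (bearing governs)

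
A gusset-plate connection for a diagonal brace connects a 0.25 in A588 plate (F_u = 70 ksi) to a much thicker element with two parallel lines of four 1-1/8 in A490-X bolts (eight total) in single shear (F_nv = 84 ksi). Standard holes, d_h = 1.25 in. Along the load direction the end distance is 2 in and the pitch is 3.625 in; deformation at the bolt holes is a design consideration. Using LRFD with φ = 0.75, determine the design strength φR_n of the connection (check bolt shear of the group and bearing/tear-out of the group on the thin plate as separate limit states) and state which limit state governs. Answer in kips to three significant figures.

256 kips (bearing governs)

Bolt shear: A_b = π·1.125²/4 = 0.994 in²; R_n = 84 × 0.994 × 8 × 1 = 668 kips → 0.75 × 668 = 501 kips.
Bearing (1.2 l_c t F_u ≤ 2.4 d t F_u): upper limit = 2.4·1.125·0.25·70 = 47.25 kips.
  Edge l_c = 2 − 1.25/2 = 1.375 → r_n = 28.88 kips; interior l_c = 3.625 − 1.25 = 2.375 → r_n = 47.25 kips.
  R_n,bearing = 2·28.88 + 6·47.25 = 341.2 kips → 0.75 × 341.2 = 256 kips.
Bearing governs: 256 kips.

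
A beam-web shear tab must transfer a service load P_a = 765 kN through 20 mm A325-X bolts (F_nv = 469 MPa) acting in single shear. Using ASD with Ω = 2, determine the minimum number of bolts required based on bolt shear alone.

A_b = π·20²/4 = 314.2 mm².
Per-bolt allowable strength R_n/Ω = 469 × 314.2 × 1 / 1000 / 2 = 73.67 kN.
n ≥ 765 / 73.67 = 10.38 → use 11 bolts.

11 bolts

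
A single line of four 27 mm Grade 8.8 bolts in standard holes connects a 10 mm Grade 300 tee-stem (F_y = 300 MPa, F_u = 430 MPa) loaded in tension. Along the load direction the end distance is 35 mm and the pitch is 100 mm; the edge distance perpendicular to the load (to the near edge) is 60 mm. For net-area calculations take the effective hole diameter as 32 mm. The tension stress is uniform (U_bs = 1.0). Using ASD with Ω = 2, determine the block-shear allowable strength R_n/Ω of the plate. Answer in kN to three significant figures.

382 kN

Shear plane L_v = 35 + 3·100 = 335 mm; A_gv = 335 × 10 = 3350 mm².
A_nv = (335 − 3.5·32) × 10 = 2230 mm².
A_nt = (60 − 0.5·32) × 10 = 440 mm².
0.6 F_u A_nv = 575.3 kN; 0.6 F_y A_gv = 603 kN → shear rupture governs the shear term.
R_n = 575.3 + 1.0 × 430 × 440 / 1000 = 764.5 kN.
Allowable strength R_n/Ω = 764.5 / 2 = 382 kN.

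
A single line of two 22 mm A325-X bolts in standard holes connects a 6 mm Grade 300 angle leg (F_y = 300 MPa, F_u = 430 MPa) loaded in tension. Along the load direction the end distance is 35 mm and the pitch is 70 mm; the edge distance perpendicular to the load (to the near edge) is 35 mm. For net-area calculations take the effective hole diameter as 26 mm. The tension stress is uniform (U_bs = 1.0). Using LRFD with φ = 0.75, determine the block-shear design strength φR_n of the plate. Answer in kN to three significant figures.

Shear plane L_v = 35 + 1·70 = 105 mm; A_gv = 105 × 6 = 630 mm².
A_nv = (105 − 1.5·26) × 6 = 396 mm².
A_nt = (35 − 0.5·26) × 6 = 132 mm².
0.6 F_u A_nv = 102.2 kN; 0.6 F_y A_gv = 113.4 kN → shear rupture governs the shear term.
R_n = 102.2 + 1.0 × 430 × 132 / 1000 = 158.9 kN.
Design strength φR_n = 0.75 × 158.9 = 119 kN.

119 kN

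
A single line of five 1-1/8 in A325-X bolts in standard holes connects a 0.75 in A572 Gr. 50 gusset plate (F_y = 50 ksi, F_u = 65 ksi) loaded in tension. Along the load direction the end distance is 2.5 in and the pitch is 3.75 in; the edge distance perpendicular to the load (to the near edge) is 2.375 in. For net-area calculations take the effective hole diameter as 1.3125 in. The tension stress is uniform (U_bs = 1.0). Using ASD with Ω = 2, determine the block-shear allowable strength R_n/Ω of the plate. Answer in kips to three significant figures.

Shear plane L_v = 2.5 + 4·3.75 = 17.5 in; A_gv = 17.5 × 0.75 = 13.12 in².
A_nv = (17.5 − 4.5·1.3125) × 0.75 = 8.695 in².
A_nt = (2.375 − 0.5·1.3125) × 0.75 = 1.289 in².
0.6 F_u A_nv = 339.1 kips; 0.6 F_y A_gv = 393.8 kips → shear rupture governs the shear term.
R_n = 339.1 + 1.0 × 65 × 1.289 = 422.9 kips.
Allowable strength R_n/Ω = 422.9 / 2 = 211 kips.

211 kips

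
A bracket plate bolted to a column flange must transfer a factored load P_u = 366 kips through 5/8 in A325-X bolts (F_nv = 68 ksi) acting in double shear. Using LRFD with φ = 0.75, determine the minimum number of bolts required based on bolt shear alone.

A_b = π·0.625²/4 = 0.3068 in².
Per-bolt design strength φR_n = 0.75 × 68 × 0.3068 × 2 = 31.29 kips.
n ≥ 366 / 31.29 = 11.7 → use 12 bolts.

12 bolts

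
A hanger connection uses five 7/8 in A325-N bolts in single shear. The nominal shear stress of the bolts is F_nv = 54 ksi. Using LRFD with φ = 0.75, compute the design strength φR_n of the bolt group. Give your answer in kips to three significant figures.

122 kips

A_b = π × 0.875² / 4 = 0.6013 in².
R_n = F_nv · A_b · n · n_s = 54 × 0.6013 × 5 × 1 = 162.4 kips.
Design strength φR_n = 0.75 × 162.4 = 122 kips.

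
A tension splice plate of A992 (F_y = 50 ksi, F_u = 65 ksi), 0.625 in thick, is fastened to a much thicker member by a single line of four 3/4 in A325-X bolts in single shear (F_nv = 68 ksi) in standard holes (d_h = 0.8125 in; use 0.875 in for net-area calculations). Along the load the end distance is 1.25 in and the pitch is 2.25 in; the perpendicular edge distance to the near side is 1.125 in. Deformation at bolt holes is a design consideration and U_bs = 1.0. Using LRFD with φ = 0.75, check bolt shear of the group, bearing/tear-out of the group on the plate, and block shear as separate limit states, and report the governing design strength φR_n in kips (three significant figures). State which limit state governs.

90.1 kips (bolt shear governs)

Bolt shear: A_b = π·0.75²/4 = 0.4418 in²; R_n = 68 × 0.4418 × 4 × 1 = 120.2 kips → 0.75 × 120.2 = 90.1 kips.
Bearing: edge l_c = 0.8438, r_n = 41.13 kips; interior l_c = 1.438, r_n = 70.08 kips; R_n = 41.13 + 3·70.08 = 251.4 kips → 189 kips.
Block shear: A_gv = 5, A_nv = 3.086, A_nt = 0.4297 in²; R_n = min(0.6F_uA_nv, 0.6F_yA_gv) + U_bs·F_u·A_nt = 148.3 kips → 111 kips.
Bolt shear governs: 90.1 kips.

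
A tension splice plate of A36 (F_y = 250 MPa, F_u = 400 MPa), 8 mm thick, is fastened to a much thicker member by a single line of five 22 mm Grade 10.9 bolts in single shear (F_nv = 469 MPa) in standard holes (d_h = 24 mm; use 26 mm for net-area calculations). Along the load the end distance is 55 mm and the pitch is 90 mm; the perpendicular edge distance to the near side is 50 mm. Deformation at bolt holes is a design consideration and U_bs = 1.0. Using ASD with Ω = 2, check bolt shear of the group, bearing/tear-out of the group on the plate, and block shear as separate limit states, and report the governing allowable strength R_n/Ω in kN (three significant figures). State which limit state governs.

308 kN (block shear governs)

Bolt shear: A_b = π·22²/4 = 380.1 mm²; R_n = 469 × 380.1 × 5 × 1 / 1000 = 891.4 kN → 891.4 / 2 = 446 kN.
Bearing: edge l_c = 43, r_n = 165.1 kN; interior l_c = 66, r_n = 169 kN; R_n = 165.1 + 4·169 = 841 kN → 420 kN.
Block shear: A_gv = 3320, A_nv = 2384, A_nt = 296 mm²; R_n = min(0.6F_uA_nv, 0.6F_yA_gv) + U_bs·F_u·A_nt = 616.4 kN → 308 kN.
Block shear governs: 308 kN.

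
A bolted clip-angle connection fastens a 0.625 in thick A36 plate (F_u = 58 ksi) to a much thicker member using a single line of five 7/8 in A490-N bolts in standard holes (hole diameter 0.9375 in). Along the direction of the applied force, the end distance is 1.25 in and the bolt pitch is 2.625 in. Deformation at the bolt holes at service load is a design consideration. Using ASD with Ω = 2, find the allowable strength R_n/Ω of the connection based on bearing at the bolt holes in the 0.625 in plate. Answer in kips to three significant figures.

Per bolt r_n = 1.2 l_c t F_u ≤ 2.4 d t F_u; upper limit = 2.4 × 0.875 × 0.625 × 58 = 76.12 kips.
Edge bolt: l_c = 1.25 − 0.9375/2 = 0.7812 in → 1.2 × 0.7812 × 0.625 × 58 = 33.98 → r_n = 33.98 kips.
Interior bolts: l_c = 2.625 − 0.9375 = 1.688 in → 1.2 × 1.688 × 0.625 × 58 = 73.41 → r_n = 73.41 kips.
R_n = 1 × 33.98 + 4 × 73.41 = 327.6 kips.
Allowable strength R_n/Ω = 327.6 / 2 = 164 kips.

164 kips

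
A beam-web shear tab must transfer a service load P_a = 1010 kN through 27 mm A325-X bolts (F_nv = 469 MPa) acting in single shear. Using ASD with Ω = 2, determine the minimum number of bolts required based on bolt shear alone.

8 bolts

A_b = π·27²/4 = 572.6 mm².
Per-bolt allowable strength R_n/Ω = 469 × 572.6 × 1 / 1000 / 2 = 134.3 kN.
n ≥ 1010 / 134.3 = 7.522 → use 8 bolts.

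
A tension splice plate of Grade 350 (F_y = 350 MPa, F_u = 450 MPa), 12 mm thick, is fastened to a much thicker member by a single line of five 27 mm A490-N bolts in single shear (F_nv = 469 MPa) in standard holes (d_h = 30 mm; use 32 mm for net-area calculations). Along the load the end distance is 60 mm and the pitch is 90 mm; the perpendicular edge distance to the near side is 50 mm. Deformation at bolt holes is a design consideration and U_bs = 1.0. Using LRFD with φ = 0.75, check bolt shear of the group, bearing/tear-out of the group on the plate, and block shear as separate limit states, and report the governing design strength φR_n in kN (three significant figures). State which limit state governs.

Bolt shear: A_b = π·27²/4 = 572.6 mm²; R_n = 469 × 572.6 × 5 × 1 / 1000 = 1343 kN → 0.75 × 1343 = 1010 kN.
Bearing: edge l_c = 45, r_n = 291.6 kN; interior l_c = 60, r_n = 349.9 kN; R_n = 291.6 + 4·349.9 = 1691 kN → 1270 kN.
Block shear: A_gv = 5040, A_nv = 3312, A_nt = 408 mm²; R_n = min(0.6F_uA_nv, 0.6F_yA_gv) + U_bs·F_u·A_nt = 1078 kN → 808 kN.
Block shear governs: 808 kN.

808 kN (block shear governs)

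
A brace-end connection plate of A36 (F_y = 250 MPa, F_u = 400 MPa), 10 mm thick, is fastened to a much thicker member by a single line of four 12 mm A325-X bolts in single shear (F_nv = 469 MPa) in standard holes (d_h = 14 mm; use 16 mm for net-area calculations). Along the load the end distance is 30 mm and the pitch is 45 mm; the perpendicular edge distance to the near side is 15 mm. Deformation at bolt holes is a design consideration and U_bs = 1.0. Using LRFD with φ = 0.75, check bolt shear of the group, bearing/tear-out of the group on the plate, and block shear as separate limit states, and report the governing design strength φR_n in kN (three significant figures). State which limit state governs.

159 kN (bolt shear governs)

Bolt shear: A_b = π·12²/4 = 113.1 mm²; R_n = 469 × 113.1 × 4 × 1 / 1000 = 212.2 kN → 0.75 × 212.2 = 159 kN.
Bearing: edge l_c = 23, r_n = 110.4 kN; interior l_c = 31, r_n = 115.2 kN; R_n = 110.4 + 3·115.2 = 456 kN → 342 kN.
Block shear: A_gv = 1650, A_nv = 1090, A_nt = 70 mm²; R_n = min(0.6F_uA_nv, 0.6F_yA_gv) + U_bs·F_u·A_nt = 275.5 kN → 207 kN.
Bolt shear governs: 159 kN.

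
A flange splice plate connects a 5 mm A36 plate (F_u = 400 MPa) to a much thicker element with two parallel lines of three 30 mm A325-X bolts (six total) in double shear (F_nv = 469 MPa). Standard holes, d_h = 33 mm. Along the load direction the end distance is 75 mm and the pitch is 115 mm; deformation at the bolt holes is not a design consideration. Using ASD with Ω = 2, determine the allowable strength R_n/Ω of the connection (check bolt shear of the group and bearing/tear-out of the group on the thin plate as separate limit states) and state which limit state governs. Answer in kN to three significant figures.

Bolt shear: A_b = π·30²/4 = 706.9 mm²; R_n = 469 × 706.9 × 6 × 2 / 1000 = 3978 kN → 3978 / 2 = 1990 kN.
Bearing (1.5 l_c t F_u ≤ 3.0 d t F_u): upper limit = 3.0·30·5·400 / 1000 = 180 kN.
  Edge l_c = 75 − 33/2 = 58.5 → r_n = 175.5 kN; interior l_c = 115 − 33 = 82 → r_n = 180 kN.
  R_n,bearing = 2·175.5 + 4·180 = 1071 kN → 1071 / 2 = 536 kN.
Bearing governs: 536 kN.

536 kN (bearing governs)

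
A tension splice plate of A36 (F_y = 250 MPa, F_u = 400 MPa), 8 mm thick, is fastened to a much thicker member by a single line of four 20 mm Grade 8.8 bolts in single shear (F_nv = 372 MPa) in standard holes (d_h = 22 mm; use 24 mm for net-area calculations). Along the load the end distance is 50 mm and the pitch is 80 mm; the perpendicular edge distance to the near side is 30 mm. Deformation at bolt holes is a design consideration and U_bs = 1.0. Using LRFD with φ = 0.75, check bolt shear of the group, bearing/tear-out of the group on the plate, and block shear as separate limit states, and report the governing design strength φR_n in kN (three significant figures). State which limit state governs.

Bolt shear: A_b = π·20²/4 = 314.2 mm²; R_n = 372 × 314.2 × 4 × 1 / 1000 = 467.5 kN → 0.75 × 467.5 = 351 kN.
Bearing: edge l_c = 39, r_n = 149.8 kN; interior l_c = 58, r_n = 153.6 kN; R_n = 149.8 + 3·153.6 = 610.6 kN → 458 kN.
Block shear: A_gv = 2320, A_nv = 1648, A_nt = 144 mm²; R_n = min(0.6F_uA_nv, 0.6F_yA_gv) + U_bs·F_u·A_nt = 405.6 kN → 304 kN.
Block shear governs: 304 kN.

304 kN (block shear governs)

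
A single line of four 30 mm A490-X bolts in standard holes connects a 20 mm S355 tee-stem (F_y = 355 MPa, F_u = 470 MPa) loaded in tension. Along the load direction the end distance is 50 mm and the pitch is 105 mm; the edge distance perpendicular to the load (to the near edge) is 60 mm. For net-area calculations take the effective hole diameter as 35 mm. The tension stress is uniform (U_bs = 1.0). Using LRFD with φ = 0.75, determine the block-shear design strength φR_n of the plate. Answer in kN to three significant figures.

Shear plane L_v = 50 + 3·105 = 365 mm; A_gv = 365 × 20 = 7300 mm².
A_nv = (365 − 3.5·35) × 20 = 4850 mm².
A_nt = (60 − 0.5·35) × 20 = 850 mm².
0.6 F_u A_nv = 1368 kN; 0.6 F_y A_gv = 1555 kN → shear rupture governs the shear term.
R_n = 1368 + 1.0 × 470 × 850 / 1000 = 1767 kN.
Design strength φR_n = 0.75 × 1767 = 1330 kN.

1330 kN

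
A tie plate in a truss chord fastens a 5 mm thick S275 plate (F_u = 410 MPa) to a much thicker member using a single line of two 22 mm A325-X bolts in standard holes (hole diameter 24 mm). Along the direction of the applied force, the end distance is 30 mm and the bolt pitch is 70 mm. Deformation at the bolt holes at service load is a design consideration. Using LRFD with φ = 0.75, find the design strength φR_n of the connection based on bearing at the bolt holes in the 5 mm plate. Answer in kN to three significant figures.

Per bolt r_n = 1.2 l_c t F_u ≤ 2.4 d t F_u; upper limit = 2.4 × 22 × 5 × 410 / 1000 = 108.2 kN.
Edge bolt: l_c = 30 − 24/2 = 18 mm → 1.2 × 18 × 5 × 410 / 1000 = 44.28 → r_n = 44.28 kN.
Interior bolts: l_c = 70 − 24 = 46 mm → 1.2 × 46 × 5 × 410 / 1000 = 113.2 → r_n = 108.2 kN.
R_n = 1 × 44.28 + 1 × 108.2 = 152.5 kN.
Design strength φR_n = 0.75 × 152.5 = 114 kN.

114 kN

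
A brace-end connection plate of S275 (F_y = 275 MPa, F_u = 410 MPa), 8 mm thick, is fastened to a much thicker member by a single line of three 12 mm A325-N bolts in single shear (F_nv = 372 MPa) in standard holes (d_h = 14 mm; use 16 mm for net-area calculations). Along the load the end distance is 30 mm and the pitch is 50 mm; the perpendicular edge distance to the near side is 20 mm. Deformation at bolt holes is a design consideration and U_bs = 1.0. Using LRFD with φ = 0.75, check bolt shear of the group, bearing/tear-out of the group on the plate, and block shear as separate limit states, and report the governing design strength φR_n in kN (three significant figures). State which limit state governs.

94.7 kN (bolt shear governs)

Bolt shear: A_b = π·12²/4 = 113.1 mm²; R_n = 372 × 113.1 × 3 × 1 / 1000 = 126.2 kN → 0.75 × 126.2 = 94.7 kN.
Bearing: edge l_c = 23, r_n = 90.53 kN; interior l_c = 36, r_n = 94.46 kN; R_n = 90.53 + 2·94.46 = 279.5 kN → 210 kN.
Block shear: A_gv = 1040, A_nv = 720, A_nt = 96 mm²; R_n = min(0.6F_uA_nv, 0.6F_yA_gv) + U_bs·F_u·A_nt = 211 kN → 158 kN.
Bolt shear governs: 94.7 kN.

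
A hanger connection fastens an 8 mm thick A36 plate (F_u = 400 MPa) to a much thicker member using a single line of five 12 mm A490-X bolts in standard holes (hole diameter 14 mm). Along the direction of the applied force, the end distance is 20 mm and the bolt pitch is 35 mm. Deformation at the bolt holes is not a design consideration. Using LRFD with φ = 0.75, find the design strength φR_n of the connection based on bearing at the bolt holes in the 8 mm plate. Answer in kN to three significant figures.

349 kN

Per bolt r_n = 1.5 l_c t F_u ≤ 3.0 d t F_u; upper limit = 3.0 × 12 × 8 × 400 / 1000 = 115.2 kN.
Edge bolt: l_c = 20 − 14/2 = 13 mm → 1.5 × 13 × 8 × 400 / 1000 = 62.4 → r_n = 62.4 kN.
Interior bolts: l_c = 35 − 14 = 21 mm → 1.5 × 21 × 8 × 400 / 1000 = 100.8 → r_n = 100.8 kN.
R_n = 1 × 62.4 + 4 × 100.8 = 465.6 kN.
Design strength φR_n = 0.75 × 465.6 = 349 kN.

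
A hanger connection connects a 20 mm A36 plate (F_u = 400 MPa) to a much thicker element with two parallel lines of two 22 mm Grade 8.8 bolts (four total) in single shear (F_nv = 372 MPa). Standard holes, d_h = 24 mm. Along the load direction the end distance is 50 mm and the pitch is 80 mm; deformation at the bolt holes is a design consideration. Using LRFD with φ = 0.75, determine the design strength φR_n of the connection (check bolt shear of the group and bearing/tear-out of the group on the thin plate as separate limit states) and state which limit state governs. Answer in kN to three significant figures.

424 kN (bolt shear governs)

Bolt shear: A_b = π·22²/4 = 380.1 mm²; R_n = 372 × 380.1 × 4 × 1 / 1000 = 565.6 kN → 0.75 × 565.6 = 424 kN.
Bearing (1.2 l_c t F_u ≤ 2.4 d t F_u): upper limit = 2.4·22·20·400 / 1000 = 422.4 kN.
  Edge l_c = 50 − 24/2 = 38 → r_n = 364.8 kN; interior l_c = 80 − 24 = 56 → r_n = 422.4 kN.
  R_n,bearing = 2·364.8 + 2·422.4 = 1574 kN → 0.75 × 1574 = 1180 kN.
Bolt shear governs: 424 kN.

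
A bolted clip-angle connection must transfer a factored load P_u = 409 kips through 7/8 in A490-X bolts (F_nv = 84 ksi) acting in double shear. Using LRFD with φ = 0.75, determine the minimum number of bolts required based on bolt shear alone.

A_b = π·0.875²/4 = 0.6013 in².
Per-bolt design strength φR_n = 0.75 × 84 × 0.6013 × 2 = 75.77 kips.
n ≥ 409 / 75.77 = 5.398 → use 6 bolts.

6 bolts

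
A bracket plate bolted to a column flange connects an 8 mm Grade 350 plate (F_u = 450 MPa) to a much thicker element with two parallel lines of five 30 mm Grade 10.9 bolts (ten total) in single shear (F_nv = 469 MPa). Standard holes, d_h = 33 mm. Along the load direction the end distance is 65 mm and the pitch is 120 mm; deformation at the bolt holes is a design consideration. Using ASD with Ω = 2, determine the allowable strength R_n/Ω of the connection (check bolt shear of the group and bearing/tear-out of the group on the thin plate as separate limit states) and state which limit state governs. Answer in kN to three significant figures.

1250 kN (bearing governs)

Bolt shear: A_b = π·30²/4 = 706.9 mm²; R_n = 469 × 706.9 × 10 × 1 / 1000 = 3315 kN → 3315 / 2 = 1660 kN.
Bearing (1.2 l_c t F_u ≤ 2.4 d t F_u): upper limit = 2.4·30·8·450 / 1000 = 259.2 kN.
  Edge l_c = 65 − 33/2 = 48.5 → r_n = 209.5 kN; interior l_c = 120 − 33 = 87 → r_n = 259.2 kN.
  R_n,bearing = 2·209.5 + 8·259.2 = 2493 kN → 2493 / 2 = 1250 kN.
Bearing governs: 1250 kN.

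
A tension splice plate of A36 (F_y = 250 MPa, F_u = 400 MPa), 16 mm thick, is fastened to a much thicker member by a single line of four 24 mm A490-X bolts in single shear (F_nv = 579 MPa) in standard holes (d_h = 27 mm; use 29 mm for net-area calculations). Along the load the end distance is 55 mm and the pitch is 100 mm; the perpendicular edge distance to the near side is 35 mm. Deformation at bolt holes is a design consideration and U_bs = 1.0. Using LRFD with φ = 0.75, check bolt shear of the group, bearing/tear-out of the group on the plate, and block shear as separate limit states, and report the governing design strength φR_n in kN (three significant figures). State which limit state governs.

Bolt shear: A_b = π·24²/4 = 452.4 mm²; R_n = 579 × 452.4 × 4 × 1 / 1000 = 1048 kN → 0.75 × 1048 = 786 kN.
Bearing: edge l_c = 41.5, r_n = 318.7 kN; interior l_c = 73, r_n = 368.6 kN; R_n = 318.7 + 3·368.6 = 1425 kN → 1070 kN.
Block shear: A_gv = 5680, A_nv = 4056, A_nt = 328 mm²; R_n = min(0.6F_uA_nv, 0.6F_yA_gv) + U_bs·F_u·A_nt = 983.2 kN → 737 kN.
Block shear governs: 737 kN.

737 kN (block shear governs)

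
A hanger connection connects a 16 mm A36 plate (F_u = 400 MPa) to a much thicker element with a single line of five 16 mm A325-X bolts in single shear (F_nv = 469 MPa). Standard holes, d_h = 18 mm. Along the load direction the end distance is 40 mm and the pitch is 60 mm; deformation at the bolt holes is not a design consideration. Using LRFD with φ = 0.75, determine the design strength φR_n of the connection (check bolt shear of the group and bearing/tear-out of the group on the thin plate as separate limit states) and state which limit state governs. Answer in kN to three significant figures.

Bolt shear: A_b = π·16²/4 = 201.1 mm²; R_n = 469 × 201.1 × 5 × 1 / 1000 = 471.5 kN → 0.75 × 471.5 = 354 kN.
Bearing (1.5 l_c t F_u ≤ 3.0 d t F_u): upper limit = 3.0·16·16·400 / 1000 = 307.2 kN.
  Edge l_c = 40 − 18/2 = 31 → r_n = 297.6 kN; interior l_c = 60 − 18 = 42 → r_n = 307.2 kN.
  R_n,bearing = 1·297.6 + 4·307.2 = 1526 kN → 0.75 × 1526 = 1140 kN.
Bolt shear governs: 354 kN.

354 kN (bolt shear governs)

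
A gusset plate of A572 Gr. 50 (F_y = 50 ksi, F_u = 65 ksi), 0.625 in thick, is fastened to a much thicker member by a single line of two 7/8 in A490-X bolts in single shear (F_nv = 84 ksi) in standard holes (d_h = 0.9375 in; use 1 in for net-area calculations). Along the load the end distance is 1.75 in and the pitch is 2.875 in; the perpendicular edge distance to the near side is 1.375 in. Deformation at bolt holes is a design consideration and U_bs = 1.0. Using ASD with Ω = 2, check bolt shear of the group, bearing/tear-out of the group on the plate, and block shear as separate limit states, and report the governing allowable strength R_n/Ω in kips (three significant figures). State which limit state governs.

50.5 kips (bolt shear governs)

Bolt shear: A_b = π·0.875²/4 = 0.6013 in²; R_n = 84 × 0.6013 × 2 × 1 = 101 kips → 101 / 2 = 50.5 kips.
Bearing: edge l_c = 1.281, r_n = 62.46 kips; interior l_c = 1.938, r_n = 85.31 kips; R_n = 62.46 + 1·85.31 = 147.8 kips → 73.9 kips.
Block shear: A_gv = 2.891, A_nv = 1.953, A_nt = 0.5469 in²; R_n = min(0.6F_uA_nv, 0.6F_yA_gv) + U_bs·F_u·A_nt = 111.7 kips → 55.9 kips.
Bolt shear governs: 50.5 kips.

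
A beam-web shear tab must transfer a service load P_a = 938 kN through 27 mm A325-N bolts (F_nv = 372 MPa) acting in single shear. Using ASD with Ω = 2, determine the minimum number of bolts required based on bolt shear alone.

9 bolts

A_b = π·27²/4 = 572.6 mm².
Per-bolt allowable strength R_n/Ω = 372 × 572.6 × 1 / 1000 / 2 = 106.5 kN.
n ≥ 938 / 106.5 = 8.808 → use 9 bolts.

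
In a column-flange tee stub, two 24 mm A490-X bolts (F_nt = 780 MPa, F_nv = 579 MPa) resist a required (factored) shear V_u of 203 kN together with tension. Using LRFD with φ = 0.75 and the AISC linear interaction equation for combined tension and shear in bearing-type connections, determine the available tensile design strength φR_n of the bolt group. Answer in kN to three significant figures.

415 kN

A_b = π·24²/4 = 452.4 mm²; f_rv = 203 × 1000 / (2 × 452.4) = 224.4 MPa.
F'_nt = 1.3 F_nt − (F_nt / φF_nv) f_rv = 1.3·780 − (780/(0.75·579))·224.4 = 611 MPa, capped at F_nt → F'_nt = 611 MPa.
R_n = F'_nt · A_b · n = 611 × 452.4 × 2 / 1000 = 552.8 kN.
Design strength φR_n = 0.75 × 552.8 = 415 kN.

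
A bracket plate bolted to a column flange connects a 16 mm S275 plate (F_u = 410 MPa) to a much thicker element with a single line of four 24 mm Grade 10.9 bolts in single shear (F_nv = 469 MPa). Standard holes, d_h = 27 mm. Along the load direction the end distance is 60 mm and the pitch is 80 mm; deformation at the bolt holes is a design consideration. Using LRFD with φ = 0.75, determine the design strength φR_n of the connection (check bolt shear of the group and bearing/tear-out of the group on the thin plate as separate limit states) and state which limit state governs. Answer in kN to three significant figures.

Bolt shear: A_b = π·24²/4 = 452.4 mm²; R_n = 469 × 452.4 × 4 × 1 / 1000 = 848.7 kN → 0.75 × 848.7 = 637 kN.
Bearing (1.2 l_c t F_u ≤ 2.4 d t F_u): upper limit = 2.4·24·16·410 / 1000 = 377.9 kN.
  Edge l_c = 60 − 27/2 = 46.5 → r_n = 366 kN; interior l_c = 80 − 27 = 53 → r_n = 377.9 kN.
  R_n,bearing = 1·366 + 3·377.9 = 1500 kN → 0.75 × 1500 = 1120 kN.
Bolt shear governs: 637 kN.

637 kN (bolt shear governs)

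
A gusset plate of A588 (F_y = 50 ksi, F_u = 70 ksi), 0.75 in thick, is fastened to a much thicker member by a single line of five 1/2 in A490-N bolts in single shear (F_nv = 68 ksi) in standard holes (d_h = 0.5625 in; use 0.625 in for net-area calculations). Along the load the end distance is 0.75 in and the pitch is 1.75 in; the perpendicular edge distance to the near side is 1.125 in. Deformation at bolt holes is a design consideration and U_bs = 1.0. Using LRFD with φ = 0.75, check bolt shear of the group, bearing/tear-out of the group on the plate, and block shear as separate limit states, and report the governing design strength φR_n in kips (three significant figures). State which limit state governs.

50.1 kips (bolt shear governs)

Bolt shear: A_b = π·0.5²/4 = 0.1963 in²; R_n = 68 × 0.1963 × 5 × 1 = 66.76 kips → 0.75 × 66.76 = 50.1 kips.
Bearing: edge l_c = 0.4688, r_n = 29.53 kips; interior l_c = 1.188, r_n = 63 kips; R_n = 29.53 + 4·63 = 281.5 kips → 211 kips.
Block shear: A_gv = 5.812, A_nv = 3.703, A_nt = 0.6094 in²; R_n = min(0.6F_uA_nv, 0.6F_yA_gv) + U_bs·F_u·A_nt = 198.2 kips → 149 kips.
Bolt shear governs: 50.1 kips.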